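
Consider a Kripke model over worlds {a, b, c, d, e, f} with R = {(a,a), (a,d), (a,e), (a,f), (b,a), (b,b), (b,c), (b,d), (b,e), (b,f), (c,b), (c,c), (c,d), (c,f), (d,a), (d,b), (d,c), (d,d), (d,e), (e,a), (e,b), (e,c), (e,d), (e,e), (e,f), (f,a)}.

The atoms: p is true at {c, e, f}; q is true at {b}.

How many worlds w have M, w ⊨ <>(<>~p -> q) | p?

a: <>(<>~p -> q) is F, p is F. ✗
b: <>(<>~p -> q) is T, p is F. ✓
c: <>(<>~p -> q) is T, p is T. ✓
d: <>(<>~p -> q) is T, p is F. ✓
e: <>(<>~p -> q) is T, p is T. ✓
f: <>(<>~p -> q) is F, p is T. ✓
Satisfying worlds: {b, c, d, e, f}.

5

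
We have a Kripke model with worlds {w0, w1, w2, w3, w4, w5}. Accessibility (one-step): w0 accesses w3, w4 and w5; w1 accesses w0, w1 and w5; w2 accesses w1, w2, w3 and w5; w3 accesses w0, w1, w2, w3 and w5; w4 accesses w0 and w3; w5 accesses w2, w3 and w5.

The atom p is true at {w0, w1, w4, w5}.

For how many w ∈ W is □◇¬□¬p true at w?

6

w0: successors {w3, w4, w5}; ◇¬□¬p there: w3:T, w4:T, w5:T. ✓
w1: successors {w0, w1, w5}; ◇¬□¬p there: w0:T, w1:T, w5:T. ✓
w2: successors {w1, w2, w3, w5}; ◇¬□¬p there: w1:T, w2:T, w3:T, w5:T. ✓
w3: successors {w0, w1, w2, w3, w5}; ◇¬□¬p there: w0:T, w1:T, w2:T, w3:T, w5:T. ✓
w4: successors {w0, w3}; ◇¬□¬p there: w0:T, w3:T. ✓
w5: successors {w2, w3, w5}; ◇¬□¬p there: w2:T, w3:T, w5:T. ✓
Satisfying worlds: {w0, w1, w2, w3, w4, w5}.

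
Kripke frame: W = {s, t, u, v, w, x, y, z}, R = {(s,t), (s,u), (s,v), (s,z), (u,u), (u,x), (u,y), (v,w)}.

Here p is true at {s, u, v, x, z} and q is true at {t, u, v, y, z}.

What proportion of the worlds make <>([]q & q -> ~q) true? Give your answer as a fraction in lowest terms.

s: successors {t, u, v, z}; []q & q -> ~q there: t:F, u:T, v:T, z:F. ✓
t: no successors, so <>([]q & q -> ~q) fails. ✗
u: successors {u, x, y}; []q & q -> ~q there: u:T, x:T, y:F. ✓
v: successors {w}; []q & q -> ~q there: w:T. ✓
w: no successors, so <>([]q & q -> ~q) fails. ✗
x: no successors, so <>([]q & q -> ~q) fails. ✗
y: no successors, so <>([]q & q -> ~q) fails. ✗
z: no successors, so <>([]q & q -> ~q) fails. ✗
That's 3 of 8 worlds, so 3/8.

3/8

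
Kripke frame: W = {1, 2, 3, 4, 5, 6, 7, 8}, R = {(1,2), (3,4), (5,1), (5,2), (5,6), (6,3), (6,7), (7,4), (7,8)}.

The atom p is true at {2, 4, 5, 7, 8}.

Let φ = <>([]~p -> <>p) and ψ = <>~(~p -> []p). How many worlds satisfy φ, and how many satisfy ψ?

2 and 1

For <>([]~p -> <>p):
1: successors {2}; []~p -> <>p there: 2:F. ✗
2: no successors, so <>([]~p -> <>p) fails. ✗
3: successors {4}; []~p -> <>p there: 4:F. ✗
4: no successors, so <>([]~p -> <>p) fails. ✗
5: successors {1, 2, 6}; []~p -> <>p there: 1:T, 2:F, 6:T. ✓
6: successors {3, 7}; []~p -> <>p there: 3:T, 7:T. ✓
7: successors {4, 8}; []~p -> <>p there: 4:F, 8:F. ✗
8: no successors, so <>([]~p -> <>p) fails. ✗
— 2 worlds.
For <>~(~p -> []p):
1: successors {2}; ~(~p -> []p) there: 2:F. ✗
2: no successors, so <>~(~p -> []p) fails. ✗
3: successors {4}; ~(~p -> []p) there: 4:F. ✗
4: no successors, so <>~(~p -> []p) fails. ✗
5: successors {1, 2, 6}; ~(~p -> []p) there: 1:F, 2:F, 6:T. ✓
6: successors {3, 7}; ~(~p -> []p) there: 3:F, 7:F. ✗
7: successors {4, 8}; ~(~p -> []p) there: 4:F, 8:F. ✗
8: no successors, so <>~(~p -> []p) fails. ✗
— 1 world.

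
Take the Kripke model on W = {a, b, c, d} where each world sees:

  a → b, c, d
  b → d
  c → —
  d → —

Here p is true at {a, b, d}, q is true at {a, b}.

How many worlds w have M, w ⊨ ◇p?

2

a: successors {b, c, d}; p there: b:T, c:F, d:T. ✓
b: successors {d}; p there: d:T. ✓
c: no successors, so ◇p fails. ✗
d: no successors, so ◇p fails. ✗
Satisfying worlds: {a, b}.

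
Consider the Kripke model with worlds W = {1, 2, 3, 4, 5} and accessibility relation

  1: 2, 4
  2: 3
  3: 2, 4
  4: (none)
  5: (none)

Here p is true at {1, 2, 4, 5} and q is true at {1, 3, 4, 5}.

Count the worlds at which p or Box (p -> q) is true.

1: p is T, Box (p -> q) is F. ✓
2: p is T, Box (p -> q) is T. ✓
3: p is F, Box (p -> q) is F. ✗
4: p is T, Box (p -> q) is T. ✓
5: p is T, Box (p -> q) is T. ✓
Satisfying worlds: {1, 2, 4, 5}.

4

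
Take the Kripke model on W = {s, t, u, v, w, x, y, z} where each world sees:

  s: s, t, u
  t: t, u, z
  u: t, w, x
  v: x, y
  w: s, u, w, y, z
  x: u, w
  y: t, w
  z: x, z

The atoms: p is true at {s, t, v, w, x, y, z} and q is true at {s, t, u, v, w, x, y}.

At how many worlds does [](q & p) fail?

s: successors {s, t, u}; q & p there: s:T, t:T, u:F. ✗
t: successors {t, u, z}; q & p there: t:T, u:F, z:F. ✗
u: successors {t, w, x}; q & p there: t:T, w:T, x:T. ✓
v: successors {x, y}; q & p there: x:T, y:T. ✓
w: successors {s, u, w, y, z}; q & p there: s:T, u:F, w:T, y:T, z:F. ✗
x: successors {u, w}; q & p there: u:F, w:T. ✗
y: successors {t, w}; q & p there: t:T, w:T. ✓
z: successors {x, z}; q & p there: x:T, z:F. ✗
Satisfying worlds: {u, v, y}.
So [](q & p) fails at the other 5 worlds.

5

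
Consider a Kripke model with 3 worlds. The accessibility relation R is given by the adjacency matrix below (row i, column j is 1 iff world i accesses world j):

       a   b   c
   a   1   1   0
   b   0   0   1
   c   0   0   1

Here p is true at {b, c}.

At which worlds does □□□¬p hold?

a: successors {a, b}; □□¬p there: a:F, b:F. ✗
b: successors {c}; □□¬p there: c:F. ✗
c: successors {c}; □□¬p there: c:F. ✗

∅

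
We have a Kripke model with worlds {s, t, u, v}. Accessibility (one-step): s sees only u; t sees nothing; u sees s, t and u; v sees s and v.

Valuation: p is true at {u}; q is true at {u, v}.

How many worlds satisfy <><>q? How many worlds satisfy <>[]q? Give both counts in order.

3 and 2

For <><>q:
s: successors {u}; <>q there: u:T. ✓
t: no successors, so <><>q fails. ✗
u: successors {s, t, u}; <>q there: s:T, t:F, u:T. ✓
v: successors {s, v}; <>q there: s:T, v:T. ✓
— 3 worlds.
For <>[]q:
s: successors {u}; []q there: u:F. ✗
t: no successors, so <>[]q fails. ✗
u: successors {s, t, u}; []q there: s:T, t:T, u:F. ✓
v: successors {s, v}; []q there: s:T, v:F. ✓
— 2 worlds.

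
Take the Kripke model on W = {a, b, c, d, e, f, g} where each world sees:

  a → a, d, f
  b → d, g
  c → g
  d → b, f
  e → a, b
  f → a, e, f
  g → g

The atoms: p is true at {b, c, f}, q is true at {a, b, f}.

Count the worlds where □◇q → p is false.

a: □◇q is T, p is F. ✗
b: □◇q is F, p is T. ✓
c: □◇q is F, p is T. ✓
d: □◇q is F, p is F. ✓
e: □◇q is F, p is F. ✓
f: □◇q is T, p is T. ✓
g: □◇q is F, p is F. ✓
Satisfying worlds: {b, c, d, e, f, g}.
So □◇q → p fails at the other 1 world.

1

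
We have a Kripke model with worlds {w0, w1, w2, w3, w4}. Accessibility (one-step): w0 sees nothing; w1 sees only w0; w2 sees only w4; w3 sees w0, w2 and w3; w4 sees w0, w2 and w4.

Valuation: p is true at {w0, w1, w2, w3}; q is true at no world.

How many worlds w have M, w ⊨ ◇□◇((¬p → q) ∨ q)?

3

w0: no successors, so ◇□◇((¬p → q) ∨ q) fails. ✗
w1: successors {w0}; □◇((¬p → q) ∨ q) there: w0:T. ✓
w2: successors {w4}; □◇((¬p → q) ∨ q) there: w4:F. ✗
w3: successors {w0, w2, w3}; □◇((¬p → q) ∨ q) there: w0:T, w2:T, w3:F. ✓
w4: successors {w0, w2, w4}; □◇((¬p → q) ∨ q) there: w0:T, w2:T, w4:F. ✓
Satisfying worlds: {w1, w3, w4}.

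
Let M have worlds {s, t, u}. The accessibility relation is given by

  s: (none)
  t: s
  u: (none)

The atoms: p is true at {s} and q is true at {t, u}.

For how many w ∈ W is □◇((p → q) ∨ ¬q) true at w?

2

s: no successors, so □◇((p → q) ∨ ¬q) holds vacuously. ✓
t: successors {s}; ◇((p → q) ∨ ¬q) there: s:F. ✗
u: no successors, so □◇((p → q) ∨ ¬q) holds vacuously. ✓
Satisfying worlds: {s, u}.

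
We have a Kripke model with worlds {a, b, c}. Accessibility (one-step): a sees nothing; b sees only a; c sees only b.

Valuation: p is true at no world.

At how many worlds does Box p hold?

1

a: no successors, so Box p holds vacuously. ✓
b: successors {a}; p there: a:F. ✗
c: successors {b}; p there: b:F. ✗
Satisfying worlds: {a}.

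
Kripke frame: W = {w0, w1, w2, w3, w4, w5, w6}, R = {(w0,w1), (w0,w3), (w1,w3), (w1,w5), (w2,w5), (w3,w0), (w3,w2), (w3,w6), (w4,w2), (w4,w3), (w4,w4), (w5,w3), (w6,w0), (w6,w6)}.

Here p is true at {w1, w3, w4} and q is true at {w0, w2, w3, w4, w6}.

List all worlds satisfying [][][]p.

w0: successors {w1, w3}; [][]p there: w1:F, w3:F. ✗
w1: successors {w3, w5}; [][]p there: w3:F, w5:F. ✗
w2: successors {w5}; [][]p there: w5:F. ✗
w3: successors {w0, w2, w6}; [][]p there: w0:F, w2:T, w6:F. ✗
w4: successors {w2, w3, w4}; [][]p there: w2:T, w3:F, w4:F. ✗
w5: successors {w3}; [][]p there: w3:F. ✗
w6: successors {w0, w6}; [][]p there: w0:F, w6:F. ✗

∅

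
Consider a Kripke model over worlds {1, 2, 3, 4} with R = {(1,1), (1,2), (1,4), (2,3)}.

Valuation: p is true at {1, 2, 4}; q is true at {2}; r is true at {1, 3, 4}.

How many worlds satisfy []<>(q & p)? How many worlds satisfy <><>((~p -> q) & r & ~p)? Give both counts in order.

For []<>(q & p):
1: successors {1, 2, 4}; <>(q & p) there: 1:T, 2:F, 4:F. ✗
2: successors {3}; <>(q & p) there: 3:F. ✗
3: no successors, so []<>(q & p) holds vacuously. ✓
4: no successors, so []<>(q & p) holds vacuously. ✓
— 2 worlds.
For <><>((~p -> q) & r & ~p):
1: successors {1, 2, 4}; <>((~p -> q) & r & ~p) there: 1:F, 2:F, 4:F. ✗
2: successors {3}; <>((~p -> q) & r & ~p) there: 3:F. ✗
3: no successors, so <><>((~p -> q) & r & ~p) fails. ✗
4: no successors, so <><>((~p -> q) & r & ~p) fails. ✗
— 0 worlds.

2 and 0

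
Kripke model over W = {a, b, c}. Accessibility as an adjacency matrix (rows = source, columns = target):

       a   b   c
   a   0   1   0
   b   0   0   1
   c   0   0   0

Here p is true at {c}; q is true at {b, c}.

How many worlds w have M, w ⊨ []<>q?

2

a: successors {b}; <>q there: b:T. ✓
b: successors {c}; <>q there: c:F. ✗
c: no successors, so []<>q holds vacuously. ✓
Satisfying worlds: {a, c}.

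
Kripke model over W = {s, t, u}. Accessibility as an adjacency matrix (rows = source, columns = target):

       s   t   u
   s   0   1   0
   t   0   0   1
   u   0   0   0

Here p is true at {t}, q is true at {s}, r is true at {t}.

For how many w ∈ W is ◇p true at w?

s: successors {t}; p there: t:T. ✓
t: successors {u}; p there: u:F. ✗
u: no successors, so ◇p fails. ✗
Satisfying worlds: {s}.

1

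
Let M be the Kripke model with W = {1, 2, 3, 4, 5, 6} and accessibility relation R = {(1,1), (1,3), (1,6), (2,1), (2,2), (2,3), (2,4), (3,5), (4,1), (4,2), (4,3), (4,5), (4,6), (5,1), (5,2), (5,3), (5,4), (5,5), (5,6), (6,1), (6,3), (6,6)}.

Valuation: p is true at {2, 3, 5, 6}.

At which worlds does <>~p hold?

1: successors {1, 3, 6}; ~p there: 1:T, 3:F, 6:F. ✓
2: successors {1, 2, 3, 4}; ~p there: 1:T, 2:F, 3:F, 4:T. ✓
3: successors {5}; ~p there: 5:F. ✗
4: successors {1, 2, 3, 5, 6}; ~p there: 1:T, 2:F, 3:F, 5:F, 6:F. ✓
5: successors {1, 2, 3, 4, 5, 6}; ~p there: 1:T, 2:F, 3:F, 4:T, 5:F, 6:F. ✓
6: successors {1, 3, 6}; ~p there: 1:T, 3:F, 6:F. ✓

{1, 2, 4, 5, 6}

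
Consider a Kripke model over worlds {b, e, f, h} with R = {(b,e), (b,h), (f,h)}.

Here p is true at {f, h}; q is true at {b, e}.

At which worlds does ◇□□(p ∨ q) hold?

{b, f}

b: successors {e, h}; □□(p ∨ q) there: e:T, h:T. ✓
e: no successors, so ◇□□(p ∨ q) fails. ✗
f: successors {h}; □□(p ∨ q) there: h:T. ✓
h: no successors, so ◇□□(p ∨ q) fails. ✗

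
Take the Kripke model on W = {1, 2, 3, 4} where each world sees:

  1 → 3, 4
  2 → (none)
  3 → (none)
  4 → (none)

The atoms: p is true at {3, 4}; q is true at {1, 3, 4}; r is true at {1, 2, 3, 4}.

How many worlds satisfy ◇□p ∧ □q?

1

1: ◇□p is T, □q is T. ✓
2: ◇□p is F, □q is T. ✗
3: ◇□p is F, □q is T. ✗
4: ◇□p is F, □q is T. ✗
Satisfying worlds: {1}.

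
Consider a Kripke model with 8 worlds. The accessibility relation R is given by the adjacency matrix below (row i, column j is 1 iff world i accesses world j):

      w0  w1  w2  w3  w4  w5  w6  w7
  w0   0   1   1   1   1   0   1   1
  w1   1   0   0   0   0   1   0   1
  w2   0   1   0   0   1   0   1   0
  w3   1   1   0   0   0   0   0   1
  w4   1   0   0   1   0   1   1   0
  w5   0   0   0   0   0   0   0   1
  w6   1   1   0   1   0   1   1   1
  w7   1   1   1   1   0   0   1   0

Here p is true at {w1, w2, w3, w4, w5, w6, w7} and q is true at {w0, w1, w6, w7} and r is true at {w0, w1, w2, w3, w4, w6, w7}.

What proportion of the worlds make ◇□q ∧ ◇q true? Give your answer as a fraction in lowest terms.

5/8

w0: ◇□q is T, ◇q is T. ✓
w1: ◇□q is T, ◇q is T. ✓
w2: ◇□q is F, ◇q is T. ✗
w3: ◇□q is F, ◇q is T. ✗
w4: ◇□q is T, ◇q is T. ✓
w5: ◇□q is F, ◇q is T. ✗
w6: ◇□q is T, ◇q is T. ✓
w7: ◇□q is T, ◇q is T. ✓
That's 5 of 8 worlds, so 5/8.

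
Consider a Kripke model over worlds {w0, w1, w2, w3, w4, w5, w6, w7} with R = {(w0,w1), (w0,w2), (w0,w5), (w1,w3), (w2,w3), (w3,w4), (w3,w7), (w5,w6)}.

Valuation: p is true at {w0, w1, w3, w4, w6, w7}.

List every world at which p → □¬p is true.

w0: p is T, □¬p is F. ✗
w1: p is T, □¬p is F. ✗
w2: p is F, □¬p is F. ✓
w3: p is T, □¬p is F. ✗
w4: p is T, □¬p is T. ✓
w5: p is F, □¬p is F. ✓
w6: p is T, □¬p is T. ✓
w7: p is T, □¬p is T. ✓

{w2, w4, w5, w6, w7}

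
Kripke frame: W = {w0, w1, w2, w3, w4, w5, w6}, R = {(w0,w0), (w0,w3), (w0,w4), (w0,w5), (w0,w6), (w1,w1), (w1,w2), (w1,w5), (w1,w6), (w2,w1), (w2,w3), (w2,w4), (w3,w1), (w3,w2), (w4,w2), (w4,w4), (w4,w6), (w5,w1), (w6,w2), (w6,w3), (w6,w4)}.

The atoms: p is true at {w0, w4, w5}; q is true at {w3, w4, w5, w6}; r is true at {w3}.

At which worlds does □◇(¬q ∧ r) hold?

∅

w0: successors {w0, w3, w4, w5, w6}; ◇(¬q ∧ r) there: w0:F, w3:F, w4:F, w5:F, w6:F. ✗
w1: successors {w1, w2, w5, w6}; ◇(¬q ∧ r) there: w1:F, w2:F, w5:F, w6:F. ✗
w2: successors {w1, w3, w4}; ◇(¬q ∧ r) there: w1:F, w3:F, w4:F. ✗
w3: successors {w1, w2}; ◇(¬q ∧ r) there: w1:F, w2:F. ✗
w4: successors {w2, w4, w6}; ◇(¬q ∧ r) there: w2:F, w4:F, w6:F. ✗
w5: successors {w1}; ◇(¬q ∧ r) there: w1:F. ✗
w6: successors {w2, w3, w4}; ◇(¬q ∧ r) there: w2:F, w3:F, w4:F. ✗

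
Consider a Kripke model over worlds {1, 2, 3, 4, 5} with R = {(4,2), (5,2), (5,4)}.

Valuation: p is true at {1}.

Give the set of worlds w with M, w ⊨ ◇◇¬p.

{5}

1: no successors, so ◇◇¬p fails. ✗
2: no successors, so ◇◇¬p fails. ✗
3: no successors, so ◇◇¬p fails. ✗
4: successors {2}; ◇¬p there: 2:F. ✗
5: successors {2, 4}; ◇¬p there: 2:F, 4:T. ✓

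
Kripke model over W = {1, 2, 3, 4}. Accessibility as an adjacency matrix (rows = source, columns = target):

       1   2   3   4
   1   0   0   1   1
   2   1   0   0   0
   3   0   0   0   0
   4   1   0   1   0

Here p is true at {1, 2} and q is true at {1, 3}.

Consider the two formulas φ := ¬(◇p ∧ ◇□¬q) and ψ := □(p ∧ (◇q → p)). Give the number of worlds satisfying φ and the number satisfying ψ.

3 and 2

For ¬(◇p ∧ ◇□¬q):
1: ◇p ∧ ◇□¬q is F. ✓
2: ◇p ∧ ◇□¬q is F. ✓
3: ◇p ∧ ◇□¬q is F. ✓
4: ◇p ∧ ◇□¬q is T. ✗
— 3 worlds.
For □(p ∧ (◇q → p)):
1: successors {3, 4}; p ∧ (◇q → p) there: 3:F, 4:F. ✗
2: successors {1}; p ∧ (◇q → p) there: 1:T. ✓
3: no successors, so □(p ∧ (◇q → p)) holds vacuously. ✓
4: successors {1, 3}; p ∧ (◇q → p) there: 1:T, 3:F. ✗
— 2 worlds.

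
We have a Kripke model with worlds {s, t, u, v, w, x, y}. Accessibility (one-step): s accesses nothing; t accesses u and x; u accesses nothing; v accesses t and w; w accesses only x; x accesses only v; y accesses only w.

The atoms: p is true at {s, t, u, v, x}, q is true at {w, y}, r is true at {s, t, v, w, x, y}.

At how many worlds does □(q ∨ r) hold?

6

s: no successors, so □(q ∨ r) holds vacuously. ✓
t: successors {u, x}; q ∨ r there: u:F, x:T. ✗
u: no successors, so □(q ∨ r) holds vacuously. ✓
v: successors {t, w}; q ∨ r there: t:T, w:T. ✓
w: successors {x}; q ∨ r there: x:T. ✓
x: successors {v}; q ∨ r there: v:T. ✓
y: successors {w}; q ∨ r there: w:T. ✓
Satisfying worlds: {s, u, v, w, x, y}.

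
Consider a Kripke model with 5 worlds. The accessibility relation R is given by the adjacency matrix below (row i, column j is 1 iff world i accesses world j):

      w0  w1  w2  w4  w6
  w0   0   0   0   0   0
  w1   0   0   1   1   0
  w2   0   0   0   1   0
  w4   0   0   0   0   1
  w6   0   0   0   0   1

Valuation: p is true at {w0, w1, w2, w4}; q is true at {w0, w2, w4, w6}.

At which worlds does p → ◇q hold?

{w1, w2, w4, w6}

w0: p is T, ◇q is F. ✗
w1: p is T, ◇q is T. ✓
w2: p is T, ◇q is T. ✓
w4: p is T, ◇q is T. ✓
w6: p is F, ◇q is T. ✓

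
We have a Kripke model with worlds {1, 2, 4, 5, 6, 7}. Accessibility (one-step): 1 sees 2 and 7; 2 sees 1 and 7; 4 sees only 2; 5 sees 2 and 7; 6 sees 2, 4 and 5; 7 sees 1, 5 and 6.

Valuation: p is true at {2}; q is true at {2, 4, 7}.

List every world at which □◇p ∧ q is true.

1: □◇p is F, q is F. ✗
2: □◇p is F, q is T. ✗
4: □◇p is F, q is T. ✗
5: □◇p is F, q is F. ✗
6: □◇p is F, q is F. ✗
7: □◇p is T, q is T. ✓

{7}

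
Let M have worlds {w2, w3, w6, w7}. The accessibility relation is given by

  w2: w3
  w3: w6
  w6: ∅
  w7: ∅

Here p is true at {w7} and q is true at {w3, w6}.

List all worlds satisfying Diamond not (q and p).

{w2, w3}

w2: successors {w3}; not (q and p) there: w3:T. ✓
w3: successors {w6}; not (q and p) there: w6:T. ✓
w6: no successors, so Diamond not (q and p) fails. ✗
w7: no successors, so Diamond not (q and p) fails. ✗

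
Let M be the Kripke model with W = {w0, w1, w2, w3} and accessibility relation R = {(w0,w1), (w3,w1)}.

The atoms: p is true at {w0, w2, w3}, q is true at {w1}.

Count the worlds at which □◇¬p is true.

2

w0: successors {w1}; ◇¬p there: w1:F. ✗
w1: no successors, so □◇¬p holds vacuously. ✓
w2: no successors, so □◇¬p holds vacuously. ✓
w3: successors {w1}; ◇¬p there: w1:F. ✗
Satisfying worlds: {w1, w2}.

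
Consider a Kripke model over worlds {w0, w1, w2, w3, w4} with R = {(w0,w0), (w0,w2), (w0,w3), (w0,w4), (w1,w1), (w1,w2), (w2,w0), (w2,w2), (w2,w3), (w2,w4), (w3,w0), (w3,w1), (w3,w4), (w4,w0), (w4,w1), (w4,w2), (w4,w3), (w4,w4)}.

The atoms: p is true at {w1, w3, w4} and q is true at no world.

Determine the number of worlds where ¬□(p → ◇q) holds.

w0: □(p → ◇q) is F. ✓
w1: □(p → ◇q) is F. ✓
w2: □(p → ◇q) is F. ✓
w3: □(p → ◇q) is F. ✓
w4: □(p → ◇q) is F. ✓
Satisfying worlds: {w0, w1, w2, w3, w4}.

5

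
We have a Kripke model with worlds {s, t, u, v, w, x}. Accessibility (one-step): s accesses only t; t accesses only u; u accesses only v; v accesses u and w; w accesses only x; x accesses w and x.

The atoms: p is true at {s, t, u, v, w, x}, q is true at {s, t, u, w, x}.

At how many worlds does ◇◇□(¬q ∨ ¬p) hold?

s: successors {t}; ◇□(¬q ∨ ¬p) there: t:T. ✓
t: successors {u}; ◇□(¬q ∨ ¬p) there: u:F. ✗
u: successors {v}; ◇□(¬q ∨ ¬p) there: v:T. ✓
v: successors {u, w}; ◇□(¬q ∨ ¬p) there: u:F, w:F. ✗
w: successors {x}; ◇□(¬q ∨ ¬p) there: x:F. ✗
x: successors {w, x}; ◇□(¬q ∨ ¬p) there: w:F, x:F. ✗
Satisfying worlds: {s, u}.

2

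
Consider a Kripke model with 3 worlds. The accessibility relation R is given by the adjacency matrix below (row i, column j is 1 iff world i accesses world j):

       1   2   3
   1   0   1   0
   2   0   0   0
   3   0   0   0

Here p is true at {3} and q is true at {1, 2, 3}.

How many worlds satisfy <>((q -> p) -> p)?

1

1: successors {2}; (q -> p) -> p there: 2:T. ✓
2: no successors, so <>((q -> p) -> p) fails. ✗
3: no successors, so <>((q -> p) -> p) fails. ✗
Satisfying worlds: {1}.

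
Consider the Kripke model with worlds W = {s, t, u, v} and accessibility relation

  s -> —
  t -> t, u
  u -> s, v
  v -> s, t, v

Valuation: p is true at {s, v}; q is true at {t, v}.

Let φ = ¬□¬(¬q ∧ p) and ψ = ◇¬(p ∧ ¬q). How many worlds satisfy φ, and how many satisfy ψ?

2 and 3

For ¬□¬(¬q ∧ p):
s: □¬(¬q ∧ p) is T. ✗
t: □¬(¬q ∧ p) is T. ✗
u: □¬(¬q ∧ p) is F. ✓
v: □¬(¬q ∧ p) is F. ✓
— 2 worlds.
For ◇¬(p ∧ ¬q):
s: no successors, so ◇¬(p ∧ ¬q) fails. ✗
t: successors {t, u}; ¬(p ∧ ¬q) there: t:T, u:T. ✓
u: successors {s, v}; ¬(p ∧ ¬q) there: s:F, v:T. ✓
v: successors {s, t, v}; ¬(p ∧ ¬q) there: s:F, t:T, v:T. ✓
— 3 worlds.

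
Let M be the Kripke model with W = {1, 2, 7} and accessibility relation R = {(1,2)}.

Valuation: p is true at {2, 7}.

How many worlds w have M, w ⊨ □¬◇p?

1: successors {2}; ¬◇p there: 2:T. ✓
2: no successors, so □¬◇p holds vacuously. ✓
7: no successors, so □¬◇p holds vacuously. ✓
Satisfying worlds: {1, 2, 7}.

3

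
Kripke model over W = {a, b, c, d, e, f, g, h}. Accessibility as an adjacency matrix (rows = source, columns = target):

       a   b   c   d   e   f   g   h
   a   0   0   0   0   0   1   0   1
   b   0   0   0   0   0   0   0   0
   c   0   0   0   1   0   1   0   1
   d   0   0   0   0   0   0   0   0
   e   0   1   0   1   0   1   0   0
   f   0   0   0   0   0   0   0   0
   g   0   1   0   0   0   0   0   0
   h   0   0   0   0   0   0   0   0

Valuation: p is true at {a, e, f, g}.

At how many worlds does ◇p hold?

a: successors {f, h}; p there: f:T, h:F. ✓
b: no successors, so ◇p fails. ✗
c: successors {d, f, h}; p there: d:F, f:T, h:F. ✓
d: no successors, so ◇p fails. ✗
e: successors {b, d, f}; p there: b:F, d:F, f:T. ✓
f: no successors, so ◇p fails. ✗
g: successors {b}; p there: b:F. ✗
h: no successors, so ◇p fails. ✗
Satisfying worlds: {a, c, e}.

3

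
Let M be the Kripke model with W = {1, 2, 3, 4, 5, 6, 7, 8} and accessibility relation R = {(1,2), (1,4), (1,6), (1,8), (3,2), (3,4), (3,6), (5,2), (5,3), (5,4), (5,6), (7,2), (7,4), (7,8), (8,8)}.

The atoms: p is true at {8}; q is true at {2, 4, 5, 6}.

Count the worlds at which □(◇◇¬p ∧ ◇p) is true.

3

1: successors {2, 4, 6, 8}; ◇◇¬p ∧ ◇p there: 2:F, 4:F, 6:F, 8:F. ✗
2: no successors, so □(◇◇¬p ∧ ◇p) holds vacuously. ✓
3: successors {2, 4, 6}; ◇◇¬p ∧ ◇p there: 2:F, 4:F, 6:F. ✗
4: no successors, so □(◇◇¬p ∧ ◇p) holds vacuously. ✓
5: successors {2, 3, 4, 6}; ◇◇¬p ∧ ◇p there: 2:F, 3:F, 4:F, 6:F. ✗
6: no successors, so □(◇◇¬p ∧ ◇p) holds vacuously. ✓
7: successors {2, 4, 8}; ◇◇¬p ∧ ◇p there: 2:F, 4:F, 8:F. ✗
8: successors {8}; ◇◇¬p ∧ ◇p there: 8:F. ✗
Satisfying worlds: {2, 4, 6}.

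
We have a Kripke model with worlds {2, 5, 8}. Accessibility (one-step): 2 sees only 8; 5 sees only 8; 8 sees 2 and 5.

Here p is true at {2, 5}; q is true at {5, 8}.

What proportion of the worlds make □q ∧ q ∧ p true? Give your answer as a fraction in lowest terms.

1/3

2: □q is T, q ∧ p is F. ✗
5: □q is T, q ∧ p is T. ✓
8: □q is F, q ∧ p is F. ✗
That's 1 of 3 worlds, so 1/3.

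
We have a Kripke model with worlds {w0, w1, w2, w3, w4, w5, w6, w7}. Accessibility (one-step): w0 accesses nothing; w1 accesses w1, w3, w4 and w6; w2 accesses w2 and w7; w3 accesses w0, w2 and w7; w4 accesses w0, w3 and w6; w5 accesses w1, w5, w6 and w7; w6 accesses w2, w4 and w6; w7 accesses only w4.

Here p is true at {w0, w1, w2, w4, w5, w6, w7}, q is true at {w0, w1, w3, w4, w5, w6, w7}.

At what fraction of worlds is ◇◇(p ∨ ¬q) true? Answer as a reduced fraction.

7/8

w0: no successors, so ◇◇(p ∨ ¬q) fails. ✗
w1: successors {w1, w3, w4, w6}; ◇(p ∨ ¬q) there: w1:T, w3:T, w4:T, w6:T. ✓
w2: successors {w2, w7}; ◇(p ∨ ¬q) there: w2:T, w7:T. ✓
w3: successors {w0, w2, w7}; ◇(p ∨ ¬q) there: w0:F, w2:T, w7:T. ✓
w4: successors {w0, w3, w6}; ◇(p ∨ ¬q) there: w0:F, w3:T, w6:T. ✓
w5: successors {w1, w5, w6, w7}; ◇(p ∨ ¬q) there: w1:T, w5:T, w6:T, w7:T. ✓
w6: successors {w2, w4, w6}; ◇(p ∨ ¬q) there: w2:T, w4:T, w6:T. ✓
w7: successors {w4}; ◇(p ∨ ¬q) there: w4:T. ✓
That's 7 of 8 worlds, so 7/8.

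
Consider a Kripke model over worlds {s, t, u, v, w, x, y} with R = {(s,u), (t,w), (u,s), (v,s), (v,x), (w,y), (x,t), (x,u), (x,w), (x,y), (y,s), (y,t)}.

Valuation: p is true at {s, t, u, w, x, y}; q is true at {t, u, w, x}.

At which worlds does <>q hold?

{s, t, v, x, y}

s: successors {u}; q there: u:T. ✓
t: successors {w}; q there: w:T. ✓
u: successors {s}; q there: s:F. ✗
v: successors {s, x}; q there: s:F, x:T. ✓
w: successors {y}; q there: y:F. ✗
x: successors {t, u, w, y}; q there: t:T, u:T, w:T, y:F. ✓
y: successors {s, t}; q there: s:F, t:T. ✓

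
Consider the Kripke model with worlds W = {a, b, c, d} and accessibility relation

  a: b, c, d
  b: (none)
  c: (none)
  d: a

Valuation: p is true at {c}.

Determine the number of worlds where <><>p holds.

1

a: successors {b, c, d}; <>p there: b:F, c:F, d:F. ✗
b: no successors, so <><>p fails. ✗
c: no successors, so <><>p fails. ✗
d: successors {a}; <>p there: a:T. ✓
Satisfying worlds: {d}.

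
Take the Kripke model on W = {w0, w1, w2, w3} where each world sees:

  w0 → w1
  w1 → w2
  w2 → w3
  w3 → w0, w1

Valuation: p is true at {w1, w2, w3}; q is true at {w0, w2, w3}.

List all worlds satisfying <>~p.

w0: successors {w1}; ~p there: w1:F. ✗
w1: successors {w2}; ~p there: w2:F. ✗
w2: successors {w3}; ~p there: w3:F. ✗
w3: successors {w0, w1}; ~p there: w0:T, w1:F. ✓

{w3}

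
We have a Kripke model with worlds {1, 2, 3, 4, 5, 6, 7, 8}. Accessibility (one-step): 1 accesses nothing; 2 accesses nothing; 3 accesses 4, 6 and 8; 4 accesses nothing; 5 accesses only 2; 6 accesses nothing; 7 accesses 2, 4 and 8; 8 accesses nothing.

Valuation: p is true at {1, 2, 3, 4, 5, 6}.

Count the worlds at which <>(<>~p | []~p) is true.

1: no successors, so <>(<>~p | []~p) fails. ✗
2: no successors, so <>(<>~p | []~p) fails. ✗
3: successors {4, 6, 8}; <>~p | []~p there: 4:T, 6:T, 8:T. ✓
4: no successors, so <>(<>~p | []~p) fails. ✗
5: successors {2}; <>~p | []~p there: 2:T. ✓
6: no successors, so <>(<>~p | []~p) fails. ✗
7: successors {2, 4, 8}; <>~p | []~p there: 2:T, 4:T, 8:T. ✓
8: no successors, so <>(<>~p | []~p) fails. ✗
Satisfying worlds: {3, 5, 7}.

3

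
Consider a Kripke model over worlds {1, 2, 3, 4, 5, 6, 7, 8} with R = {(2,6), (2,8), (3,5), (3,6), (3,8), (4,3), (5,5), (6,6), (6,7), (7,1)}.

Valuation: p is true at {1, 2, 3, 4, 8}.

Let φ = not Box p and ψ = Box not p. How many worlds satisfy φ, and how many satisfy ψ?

For not Box p:
1: Box p is T. ✗
2: Box p is F. ✓
3: Box p is F. ✓
4: Box p is T. ✗
5: Box p is F. ✓
6: Box p is F. ✓
7: Box p is T. ✗
8: Box p is T. ✗
— 4 worlds.
For Box not p:
1: no successors, so Box not p holds vacuously. ✓
2: successors {6, 8}; not p there: 6:T, 8:F. ✗
3: successors {5, 6, 8}; not p there: 5:T, 6:T, 8:F. ✗
4: successors {3}; not p there: 3:F. ✗
5: successors {5}; not p there: 5:T. ✓
6: successors {6, 7}; not p there: 6:T, 7:T. ✓
7: successors {1}; not p there: 1:F. ✗
8: no successors, so Box not p holds vacuously. ✓
— 4 worlds.

4 and 4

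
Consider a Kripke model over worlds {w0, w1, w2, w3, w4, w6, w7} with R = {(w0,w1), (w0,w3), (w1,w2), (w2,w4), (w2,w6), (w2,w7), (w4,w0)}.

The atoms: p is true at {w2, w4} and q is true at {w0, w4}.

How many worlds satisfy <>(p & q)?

1

w0: successors {w1, w3}; p & q there: w1:F, w3:F. ✗
w1: successors {w2}; p & q there: w2:F. ✗
w2: successors {w4, w6, w7}; p & q there: w4:T, w6:F, w7:F. ✓
w3: no successors, so <>(p & q) fails. ✗
w4: successors {w0}; p & q there: w0:F. ✗
w6: no successors, so <>(p & q) fails. ✗
w7: no successors, so <>(p & q) fails. ✗
Satisfying worlds: {w2}.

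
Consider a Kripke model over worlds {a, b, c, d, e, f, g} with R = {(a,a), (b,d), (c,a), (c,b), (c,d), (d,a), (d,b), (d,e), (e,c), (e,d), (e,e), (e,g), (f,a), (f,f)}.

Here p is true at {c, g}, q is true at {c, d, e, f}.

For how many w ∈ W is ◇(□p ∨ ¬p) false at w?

1

a: successors {a}; □p ∨ ¬p there: a:T. ✓
b: successors {d}; □p ∨ ¬p there: d:T. ✓
c: successors {a, b, d}; □p ∨ ¬p there: a:T, b:T, d:T. ✓
d: successors {a, b, e}; □p ∨ ¬p there: a:T, b:T, e:T. ✓
e: successors {c, d, e, g}; □p ∨ ¬p there: c:F, d:T, e:T, g:T. ✓
f: successors {a, f}; □p ∨ ¬p there: a:T, f:T. ✓
g: no successors, so ◇(□p ∨ ¬p) fails. ✗
Satisfying worlds: {a, b, c, d, e, f}.
So ◇(□p ∨ ¬p) fails at the other 1 world.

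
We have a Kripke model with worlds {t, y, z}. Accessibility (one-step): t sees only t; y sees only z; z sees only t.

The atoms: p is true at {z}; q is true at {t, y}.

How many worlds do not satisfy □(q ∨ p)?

t: successors {t}; q ∨ p there: t:T. ✓
y: successors {z}; q ∨ p there: z:T. ✓
z: successors {t}; q ∨ p there: t:T. ✓
Satisfying worlds: {t, y, z}.
So □(q ∨ p) fails at the other 0 worlds.

0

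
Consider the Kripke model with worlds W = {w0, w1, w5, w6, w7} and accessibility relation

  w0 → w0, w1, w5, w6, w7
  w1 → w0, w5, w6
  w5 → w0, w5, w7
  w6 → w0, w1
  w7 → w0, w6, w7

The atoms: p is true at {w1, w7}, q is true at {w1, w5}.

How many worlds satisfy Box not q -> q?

4

w0: Box not q is F, q is F. ✓
w1: Box not q is F, q is T. ✓
w5: Box not q is F, q is T. ✓
w6: Box not q is F, q is F. ✓
w7: Box not q is T, q is F. ✗
Satisfying worlds: {w0, w1, w5, w6}.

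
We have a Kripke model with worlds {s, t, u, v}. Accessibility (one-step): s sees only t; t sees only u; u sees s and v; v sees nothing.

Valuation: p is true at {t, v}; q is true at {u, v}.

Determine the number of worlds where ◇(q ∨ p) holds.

s: successors {t}; q ∨ p there: t:T. ✓
t: successors {u}; q ∨ p there: u:T. ✓
u: successors {s, v}; q ∨ p there: s:F, v:T. ✓
v: no successors, so ◇(q ∨ p) fails. ✗
Satisfying worlds: {s, t, u}.

3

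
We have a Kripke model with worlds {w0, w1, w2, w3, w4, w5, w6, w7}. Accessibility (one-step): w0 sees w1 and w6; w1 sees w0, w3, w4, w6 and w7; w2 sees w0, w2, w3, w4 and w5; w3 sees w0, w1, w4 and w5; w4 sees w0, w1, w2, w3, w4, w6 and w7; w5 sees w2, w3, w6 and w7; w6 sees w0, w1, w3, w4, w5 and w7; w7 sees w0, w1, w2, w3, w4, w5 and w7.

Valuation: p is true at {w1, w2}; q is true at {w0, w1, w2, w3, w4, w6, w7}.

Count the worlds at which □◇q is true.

w0: successors {w1, w6}; ◇q there: w1:T, w6:T. ✓
w1: successors {w0, w3, w4, w6, w7}; ◇q there: w0:T, w3:T, w4:T, w6:T, w7:T. ✓
w2: successors {w0, w2, w3, w4, w5}; ◇q there: w0:T, w2:T, w3:T, w4:T, w5:T. ✓
w3: successors {w0, w1, w4, w5}; ◇q there: w0:T, w1:T, w4:T, w5:T. ✓
w4: successors {w0, w1, w2, w3, w4, w6, w7}; ◇q there: w0:T, w1:T, w2:T, w3:T, w4:T, w6:T, w7:T. ✓
w5: successors {w2, w3, w6, w7}; ◇q there: w2:T, w3:T, w6:T, w7:T. ✓
w6: successors {w0, w1, w3, w4, w5, w7}; ◇q there: w0:T, w1:T, w3:T, w4:T, w5:T, w7:T. ✓
w7: successors {w0, w1, w2, w3, w4, w5, w7}; ◇q there: w0:T, w1:T, w2:T, w3:T, w4:T, w5:T, w7:T. ✓
Satisfying worlds: {w0, w1, w2, w3, w4, w5, w6, w7}.

8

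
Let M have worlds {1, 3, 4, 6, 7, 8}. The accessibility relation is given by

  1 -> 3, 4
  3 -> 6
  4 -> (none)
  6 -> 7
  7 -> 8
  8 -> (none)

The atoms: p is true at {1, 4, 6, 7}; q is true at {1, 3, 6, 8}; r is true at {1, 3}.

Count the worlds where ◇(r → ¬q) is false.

2

1: successors {3, 4}; r → ¬q there: 3:F, 4:T. ✓
3: successors {6}; r → ¬q there: 6:T. ✓
4: no successors, so ◇(r → ¬q) fails. ✗
6: successors {7}; r → ¬q there: 7:T. ✓
7: successors {8}; r → ¬q there: 8:T. ✓
8: no successors, so ◇(r → ¬q) fails. ✗
Satisfying worlds: {1, 3, 6, 7}.
So ◇(r → ¬q) fails at the other 2 worlds.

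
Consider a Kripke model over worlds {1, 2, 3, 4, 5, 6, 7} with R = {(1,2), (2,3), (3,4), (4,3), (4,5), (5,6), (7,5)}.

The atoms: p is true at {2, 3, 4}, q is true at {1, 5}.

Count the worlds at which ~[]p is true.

1: []p is T. ✗
2: []p is T. ✗
3: []p is T. ✗
4: []p is F. ✓
5: []p is F. ✓
6: []p is T. ✗
7: []p is F. ✓
Satisfying worlds: {4, 5, 7}.

3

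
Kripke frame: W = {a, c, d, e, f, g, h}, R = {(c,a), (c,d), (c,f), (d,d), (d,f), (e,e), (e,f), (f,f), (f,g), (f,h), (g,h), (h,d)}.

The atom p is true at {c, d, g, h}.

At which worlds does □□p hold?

a: no successors, so □□p holds vacuously. ✓
c: successors {a, d, f}; □p there: a:T, d:F, f:F. ✗
d: successors {d, f}; □p there: d:F, f:F. ✗
e: successors {e, f}; □p there: e:F, f:F. ✗
f: successors {f, g, h}; □p there: f:F, g:T, h:T. ✗
g: successors {h}; □p there: h:T. ✓
h: successors {d}; □p there: d:F. ✗

{a, g}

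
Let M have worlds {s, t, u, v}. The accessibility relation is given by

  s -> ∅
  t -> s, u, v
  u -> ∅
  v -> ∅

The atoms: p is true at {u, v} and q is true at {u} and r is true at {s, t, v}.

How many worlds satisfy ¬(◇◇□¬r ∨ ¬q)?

1

s: ◇◇□¬r ∨ ¬q is T. ✗
t: ◇◇□¬r ∨ ¬q is T. ✗
u: ◇◇□¬r ∨ ¬q is F. ✓
v: ◇◇□¬r ∨ ¬q is T. ✗
Satisfying worlds: {u}.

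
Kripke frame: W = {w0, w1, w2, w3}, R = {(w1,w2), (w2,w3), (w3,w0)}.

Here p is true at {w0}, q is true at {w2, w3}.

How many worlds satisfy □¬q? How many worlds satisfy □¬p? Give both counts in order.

For □¬q:
w0: no successors, so □¬q holds vacuously. ✓
w1: successors {w2}; ¬q there: w2:F. ✗
w2: successors {w3}; ¬q there: w3:F. ✗
w3: successors {w0}; ¬q there: w0:T. ✓
— 2 worlds.
For □¬p:
w0: no successors, so □¬p holds vacuously. ✓
w1: successors {w2}; ¬p there: w2:T. ✓
w2: successors {w3}; ¬p there: w3:T. ✓
w3: successors {w0}; ¬p there: w0:F. ✗
— 3 worlds.

2 and 3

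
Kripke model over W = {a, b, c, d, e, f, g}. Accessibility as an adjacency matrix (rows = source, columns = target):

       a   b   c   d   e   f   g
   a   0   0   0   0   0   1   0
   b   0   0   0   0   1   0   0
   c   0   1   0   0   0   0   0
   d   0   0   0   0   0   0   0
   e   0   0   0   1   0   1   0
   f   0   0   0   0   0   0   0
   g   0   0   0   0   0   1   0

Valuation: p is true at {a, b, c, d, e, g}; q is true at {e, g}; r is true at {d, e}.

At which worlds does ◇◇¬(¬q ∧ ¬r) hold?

a: successors {f}; ◇¬(¬q ∧ ¬r) there: f:F. ✗
b: successors {e}; ◇¬(¬q ∧ ¬r) there: e:T. ✓
c: successors {b}; ◇¬(¬q ∧ ¬r) there: b:T. ✓
d: no successors, so ◇◇¬(¬q ∧ ¬r) fails. ✗
e: successors {d, f}; ◇¬(¬q ∧ ¬r) there: d:F, f:F. ✗
f: no successors, so ◇◇¬(¬q ∧ ¬r) fails. ✗
g: successors {f}; ◇¬(¬q ∧ ¬r) there: f:F. ✗

{b, c}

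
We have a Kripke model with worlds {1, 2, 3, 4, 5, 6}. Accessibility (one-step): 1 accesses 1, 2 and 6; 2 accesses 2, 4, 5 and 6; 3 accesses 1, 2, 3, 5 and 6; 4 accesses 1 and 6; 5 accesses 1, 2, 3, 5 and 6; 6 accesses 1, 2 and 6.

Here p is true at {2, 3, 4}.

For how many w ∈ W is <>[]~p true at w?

1

1: successors {1, 2, 6}; []~p there: 1:F, 2:F, 6:F. ✗
2: successors {2, 4, 5, 6}; []~p there: 2:F, 4:T, 5:F, 6:F. ✓
3: successors {1, 2, 3, 5, 6}; []~p there: 1:F, 2:F, 3:F, 5:F, 6:F. ✗
4: successors {1, 6}; []~p there: 1:F, 6:F. ✗
5: successors {1, 2, 3, 5, 6}; []~p there: 1:F, 2:F, 3:F, 5:F, 6:F. ✗
6: successors {1, 2, 6}; []~p there: 1:F, 2:F, 6:F. ✗
Satisfying worlds: {2}.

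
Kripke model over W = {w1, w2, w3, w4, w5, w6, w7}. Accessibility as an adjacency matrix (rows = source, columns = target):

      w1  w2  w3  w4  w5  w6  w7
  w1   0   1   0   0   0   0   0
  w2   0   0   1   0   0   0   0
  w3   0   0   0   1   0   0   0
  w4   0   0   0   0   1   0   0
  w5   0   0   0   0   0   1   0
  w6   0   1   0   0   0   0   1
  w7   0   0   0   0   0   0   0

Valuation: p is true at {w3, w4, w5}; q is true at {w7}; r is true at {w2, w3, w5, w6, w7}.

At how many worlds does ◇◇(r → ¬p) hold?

3

w1: successors {w2}; ◇(r → ¬p) there: w2:F. ✗
w2: successors {w3}; ◇(r → ¬p) there: w3:T. ✓
w3: successors {w4}; ◇(r → ¬p) there: w4:F. ✗
w4: successors {w5}; ◇(r → ¬p) there: w5:T. ✓
w5: successors {w6}; ◇(r → ¬p) there: w6:T. ✓
w6: successors {w2, w7}; ◇(r → ¬p) there: w2:F, w7:F. ✗
w7: no successors, so ◇◇(r → ¬p) fails. ✗
Satisfying worlds: {w2, w4, w5}.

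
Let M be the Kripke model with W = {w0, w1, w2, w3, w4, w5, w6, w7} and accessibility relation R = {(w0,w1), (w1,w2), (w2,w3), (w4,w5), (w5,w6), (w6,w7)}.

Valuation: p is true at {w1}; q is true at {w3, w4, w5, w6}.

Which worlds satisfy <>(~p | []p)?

w0: successors {w1}; ~p | []p there: w1:F. ✗
w1: successors {w2}; ~p | []p there: w2:T. ✓
w2: successors {w3}; ~p | []p there: w3:T. ✓
w3: no successors, so <>(~p | []p) fails. ✗
w4: successors {w5}; ~p | []p there: w5:T. ✓
w5: successors {w6}; ~p | []p there: w6:T. ✓
w6: successors {w7}; ~p | []p there: w7:T. ✓
w7: no successors, so <>(~p | []p) fails. ✗

{w1, w2, w4, w5, w6}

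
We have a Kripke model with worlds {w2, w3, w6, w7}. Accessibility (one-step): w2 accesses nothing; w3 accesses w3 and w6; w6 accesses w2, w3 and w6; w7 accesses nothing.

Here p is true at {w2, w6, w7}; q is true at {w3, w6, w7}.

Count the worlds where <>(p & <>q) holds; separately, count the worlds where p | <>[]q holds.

2 and 4

For <>(p & <>q):
w2: no successors, so <>(p & <>q) fails. ✗
w3: successors {w3, w6}; p & <>q there: w3:F, w6:T. ✓
w6: successors {w2, w3, w6}; p & <>q there: w2:F, w3:F, w6:T. ✓
w7: no successors, so <>(p & <>q) fails. ✗
— 2 worlds.
For p | <>[]q:
w2: p is T, <>[]q is F. ✓
w3: p is F, <>[]q is T. ✓
w6: p is T, <>[]q is T. ✓
w7: p is T, <>[]q is F. ✓
— 4 worlds.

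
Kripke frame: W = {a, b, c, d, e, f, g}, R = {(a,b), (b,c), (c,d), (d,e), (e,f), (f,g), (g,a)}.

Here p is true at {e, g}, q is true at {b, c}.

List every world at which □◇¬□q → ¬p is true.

{a, b, c, d, f, g}

a: □◇¬□q is T, ¬p is T. ✓
b: □◇¬□q is T, ¬p is T. ✓
c: □◇¬□q is T, ¬p is T. ✓
d: □◇¬□q is T, ¬p is T. ✓
e: □◇¬□q is T, ¬p is F. ✗
f: □◇¬□q is F, ¬p is T. ✓
g: □◇¬□q is F, ¬p is F. ✓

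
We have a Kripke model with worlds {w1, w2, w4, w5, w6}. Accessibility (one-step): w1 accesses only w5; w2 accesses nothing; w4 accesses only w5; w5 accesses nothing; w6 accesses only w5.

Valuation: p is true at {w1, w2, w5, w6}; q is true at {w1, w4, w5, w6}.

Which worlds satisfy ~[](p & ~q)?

{w1, w4, w6}

w1: [](p & ~q) is F. ✓
w2: [](p & ~q) is T. ✗
w4: [](p & ~q) is F. ✓
w5: [](p & ~q) is T. ✗
w6: [](p & ~q) is F. ✓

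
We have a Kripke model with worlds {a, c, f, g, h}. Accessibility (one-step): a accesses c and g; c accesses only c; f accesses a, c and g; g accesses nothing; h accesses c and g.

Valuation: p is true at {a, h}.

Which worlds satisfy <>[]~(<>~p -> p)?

{a, c, f, h}

a: successors {c, g}; []~(<>~p -> p) there: c:T, g:T. ✓
c: successors {c}; []~(<>~p -> p) there: c:T. ✓
f: successors {a, c, g}; []~(<>~p -> p) there: a:F, c:T, g:T. ✓
g: no successors, so <>[]~(<>~p -> p) fails. ✗
h: successors {c, g}; []~(<>~p -> p) there: c:T, g:T. ✓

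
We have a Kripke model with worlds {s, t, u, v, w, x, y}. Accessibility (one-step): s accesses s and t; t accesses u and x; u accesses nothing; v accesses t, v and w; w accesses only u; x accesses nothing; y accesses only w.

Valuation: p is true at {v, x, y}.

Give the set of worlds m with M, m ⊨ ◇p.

s: successors {s, t}; p there: s:F, t:F. ✗
t: successors {u, x}; p there: u:F, x:T. ✓
u: no successors, so ◇p fails. ✗
v: successors {t, v, w}; p there: t:F, v:T, w:F. ✓
w: successors {u}; p there: u:F. ✗
x: no successors, so ◇p fails. ✗
y: successors {w}; p there: w:F. ✗

{t, v}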